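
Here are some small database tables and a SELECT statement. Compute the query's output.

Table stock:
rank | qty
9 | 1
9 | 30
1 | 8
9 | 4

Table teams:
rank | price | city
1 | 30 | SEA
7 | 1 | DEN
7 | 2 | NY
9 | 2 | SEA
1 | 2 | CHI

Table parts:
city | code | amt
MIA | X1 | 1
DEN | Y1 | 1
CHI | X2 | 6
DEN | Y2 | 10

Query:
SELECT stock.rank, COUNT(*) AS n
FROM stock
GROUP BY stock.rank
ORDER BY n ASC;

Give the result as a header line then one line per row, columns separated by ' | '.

After GROUP BY (2 rows):
stock.rank | n
9 | 3
1 | 1
After ORDER BY (2 rows):
stock.rank | n
1 | 1
9 | 3

== RESULT ==
stock.rank | n
1 | 1
9 | 3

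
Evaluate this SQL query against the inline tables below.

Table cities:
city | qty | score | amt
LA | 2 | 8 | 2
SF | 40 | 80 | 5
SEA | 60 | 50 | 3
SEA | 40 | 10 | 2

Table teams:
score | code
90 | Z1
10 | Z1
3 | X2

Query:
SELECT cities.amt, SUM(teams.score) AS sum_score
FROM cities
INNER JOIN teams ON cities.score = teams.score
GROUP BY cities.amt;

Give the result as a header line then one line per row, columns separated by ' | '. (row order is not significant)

== RESULT ==
cities.amt | sum_score
2 | 10

Derivation:
After JOIN teams (1 rows):
cities.city | cities.qty | cities.score | cities.amt | teams.score | teams.code
SEA | 40 | 10 | 2 | 10 | Z1
After GROUP BY (1 rows):
cities.amt | sum_score
2 | 10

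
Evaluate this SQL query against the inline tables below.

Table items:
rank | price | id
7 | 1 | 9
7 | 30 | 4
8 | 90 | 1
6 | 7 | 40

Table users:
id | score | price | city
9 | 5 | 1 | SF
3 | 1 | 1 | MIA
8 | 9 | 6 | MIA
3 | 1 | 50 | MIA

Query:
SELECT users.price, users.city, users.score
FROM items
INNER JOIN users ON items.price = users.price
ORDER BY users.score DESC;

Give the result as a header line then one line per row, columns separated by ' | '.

After JOIN users (2 rows):
items.rank | items.price | items.id | users.id | users.score | users.price | users.city
7 | 1 | 9 | 9 | 5 | 1 | SF
7 | 1 | 9 | 3 | 1 | 1 | MIA
After SELECT (2 rows):
users.price | users.city | users.score
1 | SF | 5
1 | MIA | 1
After ORDER BY (2 rows):
users.price | users.city | users.score
1 | SF | 5
1 | MIA | 1

== RESULT ==
users.price | users.city | users.score
1 | SF | 5
1 | MIA | 1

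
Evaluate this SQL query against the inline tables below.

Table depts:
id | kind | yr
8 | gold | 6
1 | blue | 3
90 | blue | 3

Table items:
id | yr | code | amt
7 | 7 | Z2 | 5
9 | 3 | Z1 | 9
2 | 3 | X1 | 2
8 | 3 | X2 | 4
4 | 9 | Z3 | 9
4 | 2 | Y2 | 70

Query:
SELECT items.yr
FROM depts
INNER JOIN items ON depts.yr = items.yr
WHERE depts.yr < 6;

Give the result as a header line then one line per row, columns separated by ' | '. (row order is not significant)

== RESULT ==
items.yr
3
3
3
3
3
3

Derivation:
After JOIN items (6 rows):
depts.id | depts.kind | depts.yr | items.id | items.yr | items.code | items.amt
1 | blue | 3 | 9 | 3 | Z1 | 9
1 | blue | 3 | 2 | 3 | X1 | 2
1 | blue | 3 | 8 | 3 | X2 | 4
90 | blue | 3 | 9 | 3 | Z1 | 9
90 | blue | 3 | 2 | 3 | X1 | 2
90 | blue | 3 | 8 | 3 | X2 | 4
After WHERE (6 rows):
depts.id | depts.kind | depts.yr | items.id | items.yr | items.code | items.amt
1 | blue | 3 | 9 | 3 | Z1 | 9
1 | blue | 3 | 2 | 3 | X1 | 2
1 | blue | 3 | 8 | 3 | X2 | 4
90 | blue | 3 | 9 | 3 | Z1 | 9
90 | blue | 3 | 2 | 3 | X1 | 2
90 | blue | 3 | 8 | 3 | X2 | 4
After SELECT (6 rows):
items.yr
3
3
3
3
3
3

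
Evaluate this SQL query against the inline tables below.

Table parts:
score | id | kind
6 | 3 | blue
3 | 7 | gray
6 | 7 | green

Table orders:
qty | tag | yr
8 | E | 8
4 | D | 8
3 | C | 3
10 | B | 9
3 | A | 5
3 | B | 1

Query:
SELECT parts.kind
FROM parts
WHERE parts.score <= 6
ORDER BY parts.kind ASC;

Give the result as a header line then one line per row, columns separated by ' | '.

== RESULT ==
parts.kind
blue
gray
green

Derivation:
After WHERE (3 rows):
parts.score | parts.id | parts.kind
6 | 3 | blue
3 | 7 | gray
6 | 7 | green
After SELECT (3 rows):
parts.kind
blue
gray
green
After ORDER BY (3 rows):
parts.kind
blue
gray
green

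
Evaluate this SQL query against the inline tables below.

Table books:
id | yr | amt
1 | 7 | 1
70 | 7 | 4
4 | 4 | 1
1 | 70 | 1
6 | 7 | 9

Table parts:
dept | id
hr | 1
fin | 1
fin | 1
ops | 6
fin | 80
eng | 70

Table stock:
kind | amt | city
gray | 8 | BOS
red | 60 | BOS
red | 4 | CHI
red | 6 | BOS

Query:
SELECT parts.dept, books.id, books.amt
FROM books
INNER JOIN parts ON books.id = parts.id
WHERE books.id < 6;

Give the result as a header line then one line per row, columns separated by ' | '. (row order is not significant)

After JOIN parts (8 rows):
books.id | books.yr | books.amt | parts.dept | parts.id
1 | 7 | 1 | hr | 1
1 | 7 | 1 | fin | 1
1 | 7 | 1 | fin | 1
70 | 7 | 4 | eng | 70
1 | 70 | 1 | hr | 1
1 | 70 | 1 | fin | 1
1 | 70 | 1 | fin | 1
6 | 7 | 9 | ops | 6
After WHERE (6 rows):
books.id | books.yr | books.amt | parts.dept | parts.id
1 | 7 | 1 | hr | 1
1 | 7 | 1 | fin | 1
1 | 7 | 1 | fin | 1
1 | 70 | 1 | hr | 1
1 | 70 | 1 | fin | 1
1 | 70 | 1 | fin | 1
After SELECT (6 rows):
parts.dept | books.id | books.amt
hr | 1 | 1
fin | 1 | 1
fin | 1 | 1
hr | 1 | 1
fin | 1 | 1
fin | 1 | 1

== RESULT ==
parts.dept | books.id | books.amt
hr | 1 | 1
fin | 1 | 1
fin | 1 | 1
hr | 1 | 1
fin | 1 | 1
fin | 1 | 1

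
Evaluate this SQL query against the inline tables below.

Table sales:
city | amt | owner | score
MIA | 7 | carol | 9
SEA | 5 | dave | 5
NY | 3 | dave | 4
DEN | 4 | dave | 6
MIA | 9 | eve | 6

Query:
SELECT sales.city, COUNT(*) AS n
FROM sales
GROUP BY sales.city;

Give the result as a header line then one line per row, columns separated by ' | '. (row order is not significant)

After GROUP BY (4 rows):
sales.city | n
MIA | 2
SEA | 1
NY | 1
DEN | 1

== RESULT ==
sales.city | n
MIA | 2
SEA | 1
NY | 1
DEN | 1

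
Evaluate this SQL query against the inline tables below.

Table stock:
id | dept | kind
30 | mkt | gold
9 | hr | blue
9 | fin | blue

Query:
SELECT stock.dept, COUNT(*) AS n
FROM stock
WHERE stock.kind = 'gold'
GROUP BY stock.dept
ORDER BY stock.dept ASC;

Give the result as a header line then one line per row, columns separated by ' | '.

After WHERE (1 rows):
stock.id | stock.dept | stock.kind
30 | mkt | gold
After GROUP BY (1 rows):
stock.dept | n
mkt | 1
After ORDER BY (1 rows):
stock.dept | n
mkt | 1

== RESULT ==
stock.dept | n
mkt | 1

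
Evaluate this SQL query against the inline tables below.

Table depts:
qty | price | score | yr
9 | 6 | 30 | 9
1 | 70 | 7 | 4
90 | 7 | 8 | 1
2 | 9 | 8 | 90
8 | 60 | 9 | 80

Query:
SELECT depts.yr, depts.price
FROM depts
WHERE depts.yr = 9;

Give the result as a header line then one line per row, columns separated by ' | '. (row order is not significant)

After WHERE (1 rows):
depts.qty | depts.price | depts.score | depts.yr
9 | 6 | 30 | 9
After SELECT (1 rows):
depts.yr | depts.price
9 | 6

== RESULT ==
depts.yr | depts.price
9 | 6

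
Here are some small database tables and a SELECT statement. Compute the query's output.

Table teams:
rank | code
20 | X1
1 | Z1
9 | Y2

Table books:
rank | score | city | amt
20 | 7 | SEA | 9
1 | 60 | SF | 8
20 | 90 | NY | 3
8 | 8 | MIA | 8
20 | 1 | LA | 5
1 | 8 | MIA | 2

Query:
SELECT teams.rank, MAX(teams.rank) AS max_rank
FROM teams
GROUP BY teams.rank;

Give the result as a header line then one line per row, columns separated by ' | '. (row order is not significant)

== RESULT ==
teams.rank | max_rank
20 | 20
1 | 1
9 | 9

Derivation:
After GROUP BY (3 rows):
teams.rank | max_rank
20 | 20
1 | 1
9 | 9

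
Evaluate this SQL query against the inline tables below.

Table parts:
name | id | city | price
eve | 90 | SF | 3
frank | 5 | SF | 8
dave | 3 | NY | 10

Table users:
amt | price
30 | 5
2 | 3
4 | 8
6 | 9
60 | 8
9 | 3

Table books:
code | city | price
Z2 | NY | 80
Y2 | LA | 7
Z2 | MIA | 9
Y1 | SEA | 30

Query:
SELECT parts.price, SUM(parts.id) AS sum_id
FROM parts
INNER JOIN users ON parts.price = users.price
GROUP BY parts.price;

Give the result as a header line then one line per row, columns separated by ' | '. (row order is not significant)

== RESULT ==
parts.price | sum_id
3 | 180
8 | 10

Derivation:
After JOIN users (4 rows):
parts.name | parts.id | parts.city | parts.price | users.amt | users.price
eve | 90 | SF | 3 | 2 | 3
eve | 90 | SF | 3 | 9 | 3
frank | 5 | SF | 8 | 4 | 8
frank | 5 | SF | 8 | 60 | 8
After GROUP BY (2 rows):
parts.price | sum_id
3 | 180
8 | 10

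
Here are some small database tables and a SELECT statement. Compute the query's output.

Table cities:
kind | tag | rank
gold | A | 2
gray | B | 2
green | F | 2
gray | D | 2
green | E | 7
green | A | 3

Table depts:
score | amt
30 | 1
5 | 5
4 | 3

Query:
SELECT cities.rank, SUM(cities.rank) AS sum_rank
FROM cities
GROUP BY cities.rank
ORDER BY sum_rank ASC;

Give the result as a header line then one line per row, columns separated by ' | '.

== RESULT ==
cities.rank | sum_rank
3 | 3
7 | 7
2 | 8

Derivation:
After GROUP BY (3 rows):
cities.rank | sum_rank
2 | 8
7 | 7
3 | 3
After ORDER BY (3 rows):
cities.rank | sum_rank
3 | 3
7 | 7
2 | 8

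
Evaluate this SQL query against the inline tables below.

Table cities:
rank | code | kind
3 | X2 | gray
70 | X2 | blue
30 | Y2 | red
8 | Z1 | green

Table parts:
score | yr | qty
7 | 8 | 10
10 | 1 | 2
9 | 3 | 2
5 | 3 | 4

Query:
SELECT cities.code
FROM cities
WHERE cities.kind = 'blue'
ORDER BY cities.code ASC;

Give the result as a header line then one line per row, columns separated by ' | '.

After WHERE (1 rows):
cities.rank | cities.code | cities.kind
70 | X2 | blue
After SELECT (1 rows):
cities.code
X2
After ORDER BY (1 rows):
cities.code
X2

== RESULT ==
cities.code
X2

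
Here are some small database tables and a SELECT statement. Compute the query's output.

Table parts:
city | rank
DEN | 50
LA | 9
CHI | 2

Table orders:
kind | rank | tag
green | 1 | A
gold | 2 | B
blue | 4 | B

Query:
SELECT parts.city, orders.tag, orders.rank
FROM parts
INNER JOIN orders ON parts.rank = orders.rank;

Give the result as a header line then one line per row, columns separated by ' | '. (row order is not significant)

== RESULT ==
parts.city | orders.tag | orders.rank
CHI | B | 2

Derivation:
After JOIN orders (1 rows):
parts.city | parts.rank | orders.kind | orders.rank | orders.tag
CHI | 2 | gold | 2 | B
After SELECT (1 rows):
parts.city | orders.tag | orders.rank
CHI | B | 2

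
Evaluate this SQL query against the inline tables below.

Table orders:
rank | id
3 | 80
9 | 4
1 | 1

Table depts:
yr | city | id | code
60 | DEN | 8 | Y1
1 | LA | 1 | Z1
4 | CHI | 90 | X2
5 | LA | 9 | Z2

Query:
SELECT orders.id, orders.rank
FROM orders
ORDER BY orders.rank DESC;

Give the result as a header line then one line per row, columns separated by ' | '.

After SELECT (3 rows):
orders.id | orders.rank
80 | 3
4 | 9
1 | 1
After ORDER BY (3 rows):
orders.id | orders.rank
4 | 9
80 | 3
1 | 1

== RESULT ==
orders.id | orders.rank
4 | 9
80 | 3
1 | 1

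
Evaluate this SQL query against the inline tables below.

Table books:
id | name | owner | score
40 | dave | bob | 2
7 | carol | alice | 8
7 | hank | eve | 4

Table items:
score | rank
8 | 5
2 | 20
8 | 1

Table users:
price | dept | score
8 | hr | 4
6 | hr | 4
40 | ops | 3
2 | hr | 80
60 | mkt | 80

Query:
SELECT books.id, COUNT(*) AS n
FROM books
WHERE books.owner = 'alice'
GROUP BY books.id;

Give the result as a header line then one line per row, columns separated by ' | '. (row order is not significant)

== RESULT ==
books.id | n
7 | 1

Derivation:
After WHERE (1 rows):
books.id | books.name | books.owner | books.score
7 | carol | alice | 8
After GROUP BY (1 rows):
books.id | n
7 | 1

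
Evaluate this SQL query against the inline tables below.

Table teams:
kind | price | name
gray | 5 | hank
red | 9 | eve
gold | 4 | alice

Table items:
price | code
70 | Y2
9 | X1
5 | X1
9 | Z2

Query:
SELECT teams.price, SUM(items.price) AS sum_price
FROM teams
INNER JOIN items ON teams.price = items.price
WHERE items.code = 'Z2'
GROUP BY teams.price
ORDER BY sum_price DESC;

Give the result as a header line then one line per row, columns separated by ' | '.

After JOIN items (3 rows):
teams.kind | teams.price | teams.name | items.price | items.code
gray | 5 | hank | 5 | X1
red | 9 | eve | 9 | X1
red | 9 | eve | 9 | Z2
After WHERE (1 rows):
teams.kind | teams.price | teams.name | items.price | items.code
red | 9 | eve | 9 | Z2
After GROUP BY (1 rows):
teams.price | sum_price
9 | 9
After ORDER BY (1 rows):
teams.price | sum_price
9 | 9

== RESULT ==
teams.price | sum_price
9 | 9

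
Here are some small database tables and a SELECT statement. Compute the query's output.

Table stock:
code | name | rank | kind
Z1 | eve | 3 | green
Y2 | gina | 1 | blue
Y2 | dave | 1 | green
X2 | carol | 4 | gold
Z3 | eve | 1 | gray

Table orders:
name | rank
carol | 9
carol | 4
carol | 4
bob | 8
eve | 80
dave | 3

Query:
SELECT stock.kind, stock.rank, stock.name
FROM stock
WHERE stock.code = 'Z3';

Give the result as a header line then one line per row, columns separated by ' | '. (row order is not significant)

== RESULT ==
stock.kind | stock.rank | stock.name
gray | 1 | eve

Derivation:
After WHERE (1 rows):
stock.code | stock.name | stock.rank | stock.kind
Z3 | eve | 1 | gray
After SELECT (1 rows):
stock.kind | stock.rank | stock.name
gray | 1 | eve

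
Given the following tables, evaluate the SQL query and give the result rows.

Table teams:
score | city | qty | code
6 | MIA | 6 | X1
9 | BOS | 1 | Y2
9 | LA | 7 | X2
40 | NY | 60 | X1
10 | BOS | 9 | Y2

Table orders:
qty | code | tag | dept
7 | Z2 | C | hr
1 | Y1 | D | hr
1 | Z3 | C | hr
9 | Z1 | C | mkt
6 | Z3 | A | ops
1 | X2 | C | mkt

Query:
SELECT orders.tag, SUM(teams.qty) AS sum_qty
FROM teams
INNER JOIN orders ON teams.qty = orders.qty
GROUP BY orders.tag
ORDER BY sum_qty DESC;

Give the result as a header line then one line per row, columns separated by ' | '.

== RESULT ==
orders.tag | sum_qty
C | 18
A | 6
D | 1

Derivation:
After JOIN orders (6 rows):
teams.score | teams.city | teams.qty | teams.code | orders.qty | orders.code | orders.tag | orders.dept
6 | MIA | 6 | X1 | 6 | Z3 | A | ops
9 | BOS | 1 | Y2 | 1 | Y1 | D | hr
9 | BOS | 1 | Y2 | 1 | Z3 | C | hr
9 | BOS | 1 | Y2 | 1 | X2 | C | mkt
9 | LA | 7 | X2 | 7 | Z2 | C | hr
10 | BOS | 9 | Y2 | 9 | Z1 | C | mkt
After GROUP BY (3 rows):
orders.tag | sum_qty
A | 6
D | 1
C | 18
After ORDER BY (3 rows):
orders.tag | sum_qty
C | 18
A | 6
D | 1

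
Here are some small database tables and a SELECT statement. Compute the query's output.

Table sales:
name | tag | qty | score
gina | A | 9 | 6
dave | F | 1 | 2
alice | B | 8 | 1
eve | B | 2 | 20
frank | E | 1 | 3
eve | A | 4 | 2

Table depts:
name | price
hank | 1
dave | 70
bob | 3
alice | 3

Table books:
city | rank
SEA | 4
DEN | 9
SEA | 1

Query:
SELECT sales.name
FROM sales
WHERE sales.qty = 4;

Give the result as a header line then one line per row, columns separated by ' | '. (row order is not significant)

After WHERE (1 rows):
sales.name | sales.tag | sales.qty | sales.score
eve | A | 4 | 2
After SELECT (1 rows):
sales.name
eve

== RESULT ==
sales.name
eve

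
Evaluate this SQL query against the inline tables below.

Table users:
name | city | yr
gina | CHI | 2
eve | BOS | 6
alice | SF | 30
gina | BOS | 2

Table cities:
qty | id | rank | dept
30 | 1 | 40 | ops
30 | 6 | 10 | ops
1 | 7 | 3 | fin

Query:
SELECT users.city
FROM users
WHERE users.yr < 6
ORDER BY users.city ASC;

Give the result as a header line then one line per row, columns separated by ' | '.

== RESULT ==
users.city
BOS
CHI

Derivation:
After WHERE (2 rows):
users.name | users.city | users.yr
gina | CHI | 2
gina | BOS | 2
After SELECT (2 rows):
users.city
CHI
BOS
After ORDER BY (2 rows):
users.city
BOS
CHI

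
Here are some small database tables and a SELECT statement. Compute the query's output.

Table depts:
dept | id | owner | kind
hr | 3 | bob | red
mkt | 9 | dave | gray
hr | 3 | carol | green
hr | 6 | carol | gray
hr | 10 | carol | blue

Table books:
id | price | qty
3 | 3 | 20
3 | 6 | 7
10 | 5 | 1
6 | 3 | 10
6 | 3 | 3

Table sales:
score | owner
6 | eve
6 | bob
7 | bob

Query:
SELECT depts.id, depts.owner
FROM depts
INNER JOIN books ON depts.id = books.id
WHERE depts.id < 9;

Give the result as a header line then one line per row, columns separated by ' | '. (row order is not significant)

== RESULT ==
depts.id | depts.owner
3 | bob
3 | bob
3 | carol
3 | carol
6 | carol
6 | carol

Derivation:
After JOIN books (7 rows):
depts.dept | depts.id | depts.owner | depts.kind | books.id | books.price | books.qty
hr | 3 | bob | red | 3 | 3 | 20
hr | 3 | bob | red | 3 | 6 | 7
hr | 3 | carol | green | 3 | 3 | 20
hr | 3 | carol | green | 3 | 6 | 7
hr | 6 | carol | gray | 6 | 3 | 10
hr | 6 | carol | gray | 6 | 3 | 3
hr | 10 | carol | blue | 10 | 5 | 1
After WHERE (6 rows):
depts.dept | depts.id | depts.owner | depts.kind | books.id | books.price | books.qty
hr | 3 | bob | red | 3 | 3 | 20
hr | 3 | bob | red | 3 | 6 | 7
hr | 3 | carol | green | 3 | 3 | 20
hr | 3 | carol | green | 3 | 6 | 7
hr | 6 | carol | gray | 6 | 3 | 10
hr | 6 | carol | gray | 6 | 3 | 3
After SELECT (6 rows):
depts.id | depts.owner
3 | bob
3 | bob
3 | carol
3 | carol
6 | carol
6 | carol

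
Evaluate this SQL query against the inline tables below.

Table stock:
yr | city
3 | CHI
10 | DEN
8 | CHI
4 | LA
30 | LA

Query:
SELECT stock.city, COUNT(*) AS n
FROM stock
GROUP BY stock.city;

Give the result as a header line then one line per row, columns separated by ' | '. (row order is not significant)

== RESULT ==
stock.city | n
CHI | 2
DEN | 1
LA | 2

Derivation:
After GROUP BY (3 rows):
stock.city | n
CHI | 2
DEN | 1
LA | 2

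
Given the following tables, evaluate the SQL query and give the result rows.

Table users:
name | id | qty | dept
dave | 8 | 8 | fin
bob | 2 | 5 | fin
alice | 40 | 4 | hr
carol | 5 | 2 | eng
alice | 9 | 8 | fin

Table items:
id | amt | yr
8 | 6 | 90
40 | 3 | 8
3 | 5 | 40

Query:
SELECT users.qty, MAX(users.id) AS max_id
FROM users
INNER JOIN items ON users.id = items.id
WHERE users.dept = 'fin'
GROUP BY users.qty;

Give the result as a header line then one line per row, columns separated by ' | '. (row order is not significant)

After JOIN items (2 rows):
users.name | users.id | users.qty | users.dept | items.id | items.amt | items.yr
dave | 8 | 8 | fin | 8 | 6 | 90
alice | 40 | 4 | hr | 40 | 3 | 8
After WHERE (1 rows):
users.name | users.id | users.qty | users.dept | items.id | items.amt | items.yr
dave | 8 | 8 | fin | 8 | 6 | 90
After GROUP BY (1 rows):
users.qty | max_id
8 | 8

== RESULT ==
users.qty | max_id
8 | 8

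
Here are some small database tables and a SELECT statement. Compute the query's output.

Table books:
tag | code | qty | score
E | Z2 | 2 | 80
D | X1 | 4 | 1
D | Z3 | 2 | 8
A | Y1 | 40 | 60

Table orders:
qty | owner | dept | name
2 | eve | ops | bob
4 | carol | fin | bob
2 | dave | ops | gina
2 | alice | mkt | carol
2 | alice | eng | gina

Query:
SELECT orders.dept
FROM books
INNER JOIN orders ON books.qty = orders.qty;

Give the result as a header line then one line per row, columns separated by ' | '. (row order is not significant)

== RESULT ==
orders.dept
ops
ops
mkt
eng
fin
ops
ops
mkt
eng

Derivation:
After JOIN orders (9 rows):
books.tag | books.code | books.qty | books.score | orders.qty | orders.owner | orders.dept | orders.name
E | Z2 | 2 | 80 | 2 | eve | ops | bob
E | Z2 | 2 | 80 | 2 | dave | ops | gina
E | Z2 | 2 | 80 | 2 | alice | mkt | carol
E | Z2 | 2 | 80 | 2 | alice | eng | gina
D | X1 | 4 | 1 | 4 | carol | fin | bob
D | Z3 | 2 | 8 | 2 | eve | ops | bob
D | Z3 | 2 | 8 | 2 | dave | ops | gina
D | Z3 | 2 | 8 | 2 | alice | mkt | carol
D | Z3 | 2 | 8 | 2 | alice | eng | gina
After SELECT (9 rows):
orders.dept
ops
ops
mkt
eng
fin
ops
ops
mkt
eng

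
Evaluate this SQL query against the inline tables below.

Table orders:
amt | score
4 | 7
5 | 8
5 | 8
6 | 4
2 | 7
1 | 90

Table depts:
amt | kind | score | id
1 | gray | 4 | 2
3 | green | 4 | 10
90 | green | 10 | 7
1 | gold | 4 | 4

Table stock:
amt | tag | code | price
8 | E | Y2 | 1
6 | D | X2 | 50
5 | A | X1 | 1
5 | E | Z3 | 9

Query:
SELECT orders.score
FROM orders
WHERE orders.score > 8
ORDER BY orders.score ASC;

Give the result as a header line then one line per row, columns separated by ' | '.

== RESULT ==
orders.score
90

Derivation:
After WHERE (1 rows):
orders.amt | orders.score
1 | 90
After SELECT (1 rows):
orders.score
90
After ORDER BY (1 rows):
orders.score
90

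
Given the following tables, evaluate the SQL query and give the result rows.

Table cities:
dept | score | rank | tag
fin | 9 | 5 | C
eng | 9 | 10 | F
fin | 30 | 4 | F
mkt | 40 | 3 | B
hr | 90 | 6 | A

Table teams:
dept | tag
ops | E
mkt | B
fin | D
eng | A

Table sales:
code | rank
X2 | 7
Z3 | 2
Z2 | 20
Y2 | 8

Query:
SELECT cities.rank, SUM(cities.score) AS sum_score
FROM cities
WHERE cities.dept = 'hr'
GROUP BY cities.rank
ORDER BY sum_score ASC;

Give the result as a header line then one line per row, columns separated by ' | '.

After WHERE (1 rows):
cities.dept | cities.score | cities.rank | cities.tag
hr | 90 | 6 | A
After GROUP BY (1 rows):
cities.rank | sum_score
6 | 90
After ORDER BY (1 rows):
cities.rank | sum_score
6 | 90

== RESULT ==
cities.rank | sum_score
6 | 90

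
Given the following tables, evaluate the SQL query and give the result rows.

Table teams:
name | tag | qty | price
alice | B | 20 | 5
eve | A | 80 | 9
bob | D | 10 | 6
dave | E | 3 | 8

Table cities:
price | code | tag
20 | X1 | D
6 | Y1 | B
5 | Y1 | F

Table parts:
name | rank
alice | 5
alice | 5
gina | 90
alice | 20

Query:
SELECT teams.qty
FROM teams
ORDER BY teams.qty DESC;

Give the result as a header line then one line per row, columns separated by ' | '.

== RESULT ==
teams.qty
80
20
10
3

Derivation:
After SELECT (4 rows):
teams.qty
20
80
10
3
After ORDER BY (4 rows):
teams.qty
80
20
10
3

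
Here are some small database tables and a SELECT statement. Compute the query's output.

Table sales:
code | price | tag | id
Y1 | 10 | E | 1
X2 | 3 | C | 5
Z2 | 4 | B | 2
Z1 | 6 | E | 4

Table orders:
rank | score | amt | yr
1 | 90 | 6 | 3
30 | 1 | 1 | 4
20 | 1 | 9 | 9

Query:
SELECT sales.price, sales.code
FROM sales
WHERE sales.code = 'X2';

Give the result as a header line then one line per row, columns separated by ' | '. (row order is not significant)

== RESULT ==
sales.price | sales.code
3 | X2

Derivation:
After WHERE (1 rows):
sales.code | sales.price | sales.tag | sales.id
X2 | 3 | C | 5
After SELECT (1 rows):
sales.price | sales.code
3 | X2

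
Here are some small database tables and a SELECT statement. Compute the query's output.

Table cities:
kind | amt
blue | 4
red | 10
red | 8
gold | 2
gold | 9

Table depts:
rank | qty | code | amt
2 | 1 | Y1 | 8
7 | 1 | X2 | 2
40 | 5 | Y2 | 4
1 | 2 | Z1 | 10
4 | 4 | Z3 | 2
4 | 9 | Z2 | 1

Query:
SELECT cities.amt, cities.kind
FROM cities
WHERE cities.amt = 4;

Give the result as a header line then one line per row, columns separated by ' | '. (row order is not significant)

== RESULT ==
cities.amt | cities.kind
4 | blue

Derivation:
After WHERE (1 rows):
cities.kind | cities.amt
blue | 4
After SELECT (1 rows):
cities.amt | cities.kind
4 | blue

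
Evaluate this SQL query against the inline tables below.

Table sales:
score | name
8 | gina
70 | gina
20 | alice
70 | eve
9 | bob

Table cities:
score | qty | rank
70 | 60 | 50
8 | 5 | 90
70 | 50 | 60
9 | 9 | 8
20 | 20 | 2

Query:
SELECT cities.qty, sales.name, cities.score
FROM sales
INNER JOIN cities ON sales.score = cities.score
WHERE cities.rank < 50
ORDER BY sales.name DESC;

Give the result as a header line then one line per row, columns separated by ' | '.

After JOIN cities (7 rows):
sales.score | sales.name | cities.score | cities.qty | cities.rank
8 | gina | 8 | 5 | 90
70 | gina | 70 | 60 | 50
70 | gina | 70 | 50 | 60
20 | alice | 20 | 20 | 2
70 | eve | 70 | 60 | 50
70 | eve | 70 | 50 | 60
9 | bob | 9 | 9 | 8
After WHERE (2 rows):
sales.score | sales.name | cities.score | cities.qty | cities.rank
20 | alice | 20 | 20 | 2
9 | bob | 9 | 9 | 8
After SELECT (2 rows):
cities.qty | sales.name | cities.score
20 | alice | 20
9 | bob | 9
After ORDER BY (2 rows):
cities.qty | sales.name | cities.score
9 | bob | 9
20 | alice | 20

== RESULT ==
cities.qty | sales.name | cities.score
9 | bob | 9
20 | alice | 20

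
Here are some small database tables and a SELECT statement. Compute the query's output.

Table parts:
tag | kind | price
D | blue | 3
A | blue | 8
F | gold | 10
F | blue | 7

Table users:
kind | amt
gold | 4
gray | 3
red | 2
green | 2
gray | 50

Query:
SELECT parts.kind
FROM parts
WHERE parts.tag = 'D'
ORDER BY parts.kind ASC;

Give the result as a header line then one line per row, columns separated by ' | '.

== RESULT ==
parts.kind
blue

Derivation:
After WHERE (1 rows):
parts.tag | parts.kind | parts.price
D | blue | 3
After SELECT (1 rows):
parts.kind
blue
After ORDER BY (1 rows):
parts.kind
blue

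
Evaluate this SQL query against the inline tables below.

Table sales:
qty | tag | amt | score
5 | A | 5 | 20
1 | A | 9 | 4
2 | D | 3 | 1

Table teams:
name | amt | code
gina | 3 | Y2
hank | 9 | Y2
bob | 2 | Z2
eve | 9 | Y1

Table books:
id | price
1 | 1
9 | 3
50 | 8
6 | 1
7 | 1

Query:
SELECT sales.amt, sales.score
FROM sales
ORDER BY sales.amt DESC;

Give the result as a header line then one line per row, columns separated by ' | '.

After SELECT (3 rows):
sales.amt | sales.score
5 | 20
9 | 4
3 | 1
After ORDER BY (3 rows):
sales.amt | sales.score
9 | 4
5 | 20
3 | 1

== RESULT ==
sales.amt | sales.score
9 | 4
5 | 20
3 | 1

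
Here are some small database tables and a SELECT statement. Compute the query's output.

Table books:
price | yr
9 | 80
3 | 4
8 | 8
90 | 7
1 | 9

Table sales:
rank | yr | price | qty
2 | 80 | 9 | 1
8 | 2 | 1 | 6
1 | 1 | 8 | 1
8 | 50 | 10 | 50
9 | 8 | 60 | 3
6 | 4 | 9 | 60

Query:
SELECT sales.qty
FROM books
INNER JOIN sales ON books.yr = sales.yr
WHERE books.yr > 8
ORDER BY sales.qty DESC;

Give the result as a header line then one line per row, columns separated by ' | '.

After JOIN sales (3 rows):
books.price | books.yr | sales.rank | sales.yr | sales.price | sales.qty
9 | 80 | 2 | 80 | 9 | 1
3 | 4 | 6 | 4 | 9 | 60
8 | 8 | 9 | 8 | 60 | 3
After WHERE (1 rows):
books.price | books.yr | sales.rank | sales.yr | sales.price | sales.qty
9 | 80 | 2 | 80 | 9 | 1
After SELECT (1 rows):
sales.qty
1
After ORDER BY (1 rows):
sales.qty
1

== RESULT ==
sales.qty
1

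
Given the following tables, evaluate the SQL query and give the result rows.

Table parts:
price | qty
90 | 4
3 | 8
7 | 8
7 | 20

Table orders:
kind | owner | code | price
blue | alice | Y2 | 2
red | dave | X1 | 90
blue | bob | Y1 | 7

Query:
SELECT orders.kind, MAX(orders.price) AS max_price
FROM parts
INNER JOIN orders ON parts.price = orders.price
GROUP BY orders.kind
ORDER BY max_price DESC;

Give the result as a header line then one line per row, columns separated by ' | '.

After JOIN orders (3 rows):
parts.price | parts.qty | orders.kind | orders.owner | orders.code | orders.price
90 | 4 | red | dave | X1 | 90
7 | 8 | blue | bob | Y1 | 7
7 | 20 | blue | bob | Y1 | 7
After GROUP BY (2 rows):
orders.kind | max_price
red | 90
blue | 7
After ORDER BY (2 rows):
orders.kind | max_price
red | 90
blue | 7

== RESULT ==
orders.kind | max_price
red | 90
blue | 7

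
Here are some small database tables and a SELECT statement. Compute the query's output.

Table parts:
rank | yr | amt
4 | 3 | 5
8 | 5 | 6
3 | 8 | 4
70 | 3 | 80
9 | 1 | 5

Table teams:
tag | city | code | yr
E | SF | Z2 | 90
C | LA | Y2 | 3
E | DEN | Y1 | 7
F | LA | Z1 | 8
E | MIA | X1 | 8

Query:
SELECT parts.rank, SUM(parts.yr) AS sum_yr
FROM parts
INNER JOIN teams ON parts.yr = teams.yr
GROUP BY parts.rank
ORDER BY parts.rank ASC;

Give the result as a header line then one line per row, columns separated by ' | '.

After JOIN teams (4 rows):
parts.rank | parts.yr | parts.amt | teams.tag | teams.city | teams.code | teams.yr
4 | 3 | 5 | C | LA | Y2 | 3
3 | 8 | 4 | F | LA | Z1 | 8
3 | 8 | 4 | E | MIA | X1 | 8
70 | 3 | 80 | C | LA | Y2 | 3
After GROUP BY (3 rows):
parts.rank | sum_yr
4 | 3
3 | 16
70 | 3
After ORDER BY (3 rows):
parts.rank | sum_yr
3 | 16
4 | 3
70 | 3

== RESULT ==
parts.rank | sum_yr
3 | 16
4 | 3
70 | 3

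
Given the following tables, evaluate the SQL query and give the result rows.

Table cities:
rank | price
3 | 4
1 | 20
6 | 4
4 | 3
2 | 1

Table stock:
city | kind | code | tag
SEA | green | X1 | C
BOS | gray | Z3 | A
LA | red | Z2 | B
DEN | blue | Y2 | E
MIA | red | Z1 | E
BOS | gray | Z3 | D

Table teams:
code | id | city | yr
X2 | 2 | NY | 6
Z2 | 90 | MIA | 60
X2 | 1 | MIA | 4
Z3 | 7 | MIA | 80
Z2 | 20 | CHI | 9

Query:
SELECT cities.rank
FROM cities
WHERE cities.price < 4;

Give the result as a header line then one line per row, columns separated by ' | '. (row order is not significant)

After WHERE (2 rows):
cities.rank | cities.price
4 | 3
2 | 1
After SELECT (2 rows):
cities.rank
4
2

== RESULT ==
cities.rank
4
2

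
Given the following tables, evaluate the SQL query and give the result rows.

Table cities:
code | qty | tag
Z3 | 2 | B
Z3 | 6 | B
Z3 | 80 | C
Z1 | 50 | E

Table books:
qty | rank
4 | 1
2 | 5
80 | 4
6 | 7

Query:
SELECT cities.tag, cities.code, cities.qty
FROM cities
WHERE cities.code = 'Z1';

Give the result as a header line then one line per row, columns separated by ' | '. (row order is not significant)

After WHERE (1 rows):
cities.code | cities.qty | cities.tag
Z1 | 50 | E
After SELECT (1 rows):
cities.tag | cities.code | cities.qty
E | Z1 | 50

== RESULT ==
cities.tag | cities.code | cities.qty
E | Z1 | 50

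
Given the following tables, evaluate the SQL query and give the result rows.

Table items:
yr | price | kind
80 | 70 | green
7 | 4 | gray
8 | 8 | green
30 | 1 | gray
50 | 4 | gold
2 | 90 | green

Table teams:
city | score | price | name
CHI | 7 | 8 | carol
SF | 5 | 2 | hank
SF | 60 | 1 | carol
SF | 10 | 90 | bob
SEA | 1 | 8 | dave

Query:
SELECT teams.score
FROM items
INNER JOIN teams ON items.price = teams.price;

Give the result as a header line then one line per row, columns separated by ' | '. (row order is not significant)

== RESULT ==
teams.score
7
1
60
10

Derivation:
After JOIN teams (4 rows):
items.yr | items.price | items.kind | teams.city | teams.score | teams.price | teams.name
8 | 8 | green | CHI | 7 | 8 | carol
8 | 8 | green | SEA | 1 | 8 | dave
30 | 1 | gray | SF | 60 | 1 | carol
2 | 90 | green | SF | 10 | 90 | bob
After SELECT (4 rows):
teams.score
7
1
60
10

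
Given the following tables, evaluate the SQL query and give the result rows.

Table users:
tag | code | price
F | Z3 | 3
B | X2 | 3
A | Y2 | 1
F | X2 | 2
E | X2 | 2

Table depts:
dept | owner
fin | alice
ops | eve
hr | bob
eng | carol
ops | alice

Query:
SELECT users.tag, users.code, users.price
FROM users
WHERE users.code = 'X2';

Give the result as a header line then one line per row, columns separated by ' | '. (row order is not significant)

After WHERE (3 rows):
users.tag | users.code | users.price
B | X2 | 3
F | X2 | 2
E | X2 | 2
After SELECT (3 rows):
users.tag | users.code | users.price
B | X2 | 3
F | X2 | 2
E | X2 | 2

== RESULT ==
users.tag | users.code | users.price
B | X2 | 3
F | X2 | 2
E | X2 | 2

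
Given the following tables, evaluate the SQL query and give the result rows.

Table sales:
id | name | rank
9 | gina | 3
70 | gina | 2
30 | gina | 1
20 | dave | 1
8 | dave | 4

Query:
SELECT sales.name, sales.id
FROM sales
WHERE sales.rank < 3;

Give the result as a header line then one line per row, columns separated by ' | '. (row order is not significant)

== RESULT ==
sales.name | sales.id
gina | 70
gina | 30
dave | 20

Derivation:
After WHERE (3 rows):
sales.id | sales.name | sales.rank
70 | gina | 2
30 | gina | 1
20 | dave | 1
After SELECT (3 rows):
sales.name | sales.id
gina | 70
gina | 30
dave | 20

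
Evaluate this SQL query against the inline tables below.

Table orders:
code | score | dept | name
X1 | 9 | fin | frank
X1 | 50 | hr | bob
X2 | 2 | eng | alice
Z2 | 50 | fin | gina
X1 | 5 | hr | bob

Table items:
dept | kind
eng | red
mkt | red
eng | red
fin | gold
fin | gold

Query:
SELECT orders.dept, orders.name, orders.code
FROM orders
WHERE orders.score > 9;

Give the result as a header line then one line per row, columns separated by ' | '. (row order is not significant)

== RESULT ==
orders.dept | orders.name | orders.code
hr | bob | X1
fin | gina | Z2

Derivation:
After WHERE (2 rows):
orders.code | orders.score | orders.dept | orders.name
X1 | 50 | hr | bob
Z2 | 50 | fin | gina
After SELECT (2 rows):
orders.dept | orders.name | orders.code
hr | bob | X1
fin | gina | Z2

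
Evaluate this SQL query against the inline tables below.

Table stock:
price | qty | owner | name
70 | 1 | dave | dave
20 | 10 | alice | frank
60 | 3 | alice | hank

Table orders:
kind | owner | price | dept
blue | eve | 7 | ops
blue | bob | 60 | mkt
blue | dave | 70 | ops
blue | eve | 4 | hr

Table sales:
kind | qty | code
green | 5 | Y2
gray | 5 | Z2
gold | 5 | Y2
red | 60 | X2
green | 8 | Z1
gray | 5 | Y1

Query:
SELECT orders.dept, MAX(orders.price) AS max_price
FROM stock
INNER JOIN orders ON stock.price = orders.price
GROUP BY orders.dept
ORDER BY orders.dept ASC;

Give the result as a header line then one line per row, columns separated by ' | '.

== RESULT ==
orders.dept | max_price
mkt | 60
ops | 70

Derivation:
After JOIN orders (2 rows):
stock.price | stock.qty | stock.owner | stock.name | orders.kind | orders.owner | orders.price | orders.dept
70 | 1 | dave | dave | blue | dave | 70 | ops
60 | 3 | alice | hank | blue | bob | 60 | mkt
After GROUP BY (2 rows):
orders.dept | max_price
ops | 70
mkt | 60
After ORDER BY (2 rows):
orders.dept | max_price
mkt | 60
ops | 70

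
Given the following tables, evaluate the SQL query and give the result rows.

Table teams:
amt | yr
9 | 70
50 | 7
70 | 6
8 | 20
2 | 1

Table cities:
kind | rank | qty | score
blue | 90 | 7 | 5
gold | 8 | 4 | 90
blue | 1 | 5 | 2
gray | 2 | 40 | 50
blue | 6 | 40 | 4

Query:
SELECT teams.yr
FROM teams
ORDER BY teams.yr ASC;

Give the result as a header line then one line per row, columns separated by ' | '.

== RESULT ==
teams.yr
1
6
7
20
70

Derivation:
After SELECT (5 rows):
teams.yr
70
7
6
20
1
After ORDER BY (5 rows):
teams.yr
1
6
7
20
70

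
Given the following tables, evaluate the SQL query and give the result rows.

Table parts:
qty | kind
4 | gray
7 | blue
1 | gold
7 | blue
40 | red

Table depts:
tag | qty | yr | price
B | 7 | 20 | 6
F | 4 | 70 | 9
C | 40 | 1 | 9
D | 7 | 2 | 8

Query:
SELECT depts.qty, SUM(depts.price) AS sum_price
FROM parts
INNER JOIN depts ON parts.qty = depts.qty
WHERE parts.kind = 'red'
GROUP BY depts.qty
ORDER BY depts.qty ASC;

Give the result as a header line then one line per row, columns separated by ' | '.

After JOIN depts (6 rows):
parts.qty | parts.kind | depts.tag | depts.qty | depts.yr | depts.price
4 | gray | F | 4 | 70 | 9
7 | blue | B | 7 | 20 | 6
7 | blue | D | 7 | 2 | 8
7 | blue | B | 7 | 20 | 6
7 | blue | D | 7 | 2 | 8
40 | red | C | 40 | 1 | 9
After WHERE (1 rows):
parts.qty | parts.kind | depts.tag | depts.qty | depts.yr | depts.price
40 | red | C | 40 | 1 | 9
After GROUP BY (1 rows):
depts.qty | sum_price
40 | 9
After ORDER BY (1 rows):
depts.qty | sum_price
40 | 9

== RESULT ==
depts.qty | sum_price
40 | 9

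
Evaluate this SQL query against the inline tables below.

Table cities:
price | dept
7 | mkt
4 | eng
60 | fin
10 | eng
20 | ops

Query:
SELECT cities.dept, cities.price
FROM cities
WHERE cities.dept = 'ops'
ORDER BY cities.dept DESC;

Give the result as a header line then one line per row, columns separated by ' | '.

After WHERE (1 rows):
cities.price | cities.dept
20 | ops
After SELECT (1 rows):
cities.dept | cities.price
ops | 20
After ORDER BY (1 rows):
cities.dept | cities.price
ops | 20

== RESULT ==
cities.dept | cities.price
ops | 20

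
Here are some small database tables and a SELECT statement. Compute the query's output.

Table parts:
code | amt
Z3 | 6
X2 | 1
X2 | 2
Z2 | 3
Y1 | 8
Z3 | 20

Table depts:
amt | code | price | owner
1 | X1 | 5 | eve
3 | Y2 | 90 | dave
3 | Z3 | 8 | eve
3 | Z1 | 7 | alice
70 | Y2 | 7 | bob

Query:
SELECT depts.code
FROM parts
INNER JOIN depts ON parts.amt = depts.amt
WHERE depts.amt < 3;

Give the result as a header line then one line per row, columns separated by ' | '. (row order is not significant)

After JOIN depts (4 rows):
parts.code | parts.amt | depts.amt | depts.code | depts.price | depts.owner
X2 | 1 | 1 | X1 | 5 | eve
Z2 | 3 | 3 | Y2 | 90 | dave
Z2 | 3 | 3 | Z3 | 8 | eve
Z2 | 3 | 3 | Z1 | 7 | alice
After WHERE (1 rows):
parts.code | parts.amt | depts.amt | depts.code | depts.price | depts.owner
X2 | 1 | 1 | X1 | 5 | eve
After SELECT (1 rows):
depts.code
X1

== RESULT ==
depts.code
X1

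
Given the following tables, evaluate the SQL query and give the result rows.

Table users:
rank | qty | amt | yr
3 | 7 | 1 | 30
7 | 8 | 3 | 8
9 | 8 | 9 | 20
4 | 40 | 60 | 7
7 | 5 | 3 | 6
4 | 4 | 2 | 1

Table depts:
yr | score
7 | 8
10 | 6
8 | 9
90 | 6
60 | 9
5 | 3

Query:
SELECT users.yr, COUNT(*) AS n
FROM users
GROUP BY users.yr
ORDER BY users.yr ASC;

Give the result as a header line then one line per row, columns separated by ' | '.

== RESULT ==
users.yr | n
1 | 1
6 | 1
7 | 1
8 | 1
20 | 1
30 | 1

Derivation:
After GROUP BY (6 rows):
users.yr | n
30 | 1
8 | 1
20 | 1
7 | 1
6 | 1
1 | 1
After ORDER BY (6 rows):
users.yr | n
1 | 1
6 | 1
7 | 1
8 | 1
20 | 1
30 | 1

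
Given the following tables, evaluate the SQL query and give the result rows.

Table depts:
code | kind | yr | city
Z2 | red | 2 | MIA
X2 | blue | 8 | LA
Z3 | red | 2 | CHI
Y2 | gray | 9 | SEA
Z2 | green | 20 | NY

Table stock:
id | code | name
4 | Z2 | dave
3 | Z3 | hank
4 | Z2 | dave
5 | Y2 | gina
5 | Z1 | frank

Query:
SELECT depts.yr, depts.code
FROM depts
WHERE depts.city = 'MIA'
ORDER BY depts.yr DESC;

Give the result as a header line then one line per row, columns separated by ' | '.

After WHERE (1 rows):
depts.code | depts.kind | depts.yr | depts.city
Z2 | red | 2 | MIA
After SELECT (1 rows):
depts.yr | depts.code
2 | Z2
After ORDER BY (1 rows):
depts.yr | depts.code
2 | Z2

== RESULT ==
depts.yr | depts.code
2 | Z2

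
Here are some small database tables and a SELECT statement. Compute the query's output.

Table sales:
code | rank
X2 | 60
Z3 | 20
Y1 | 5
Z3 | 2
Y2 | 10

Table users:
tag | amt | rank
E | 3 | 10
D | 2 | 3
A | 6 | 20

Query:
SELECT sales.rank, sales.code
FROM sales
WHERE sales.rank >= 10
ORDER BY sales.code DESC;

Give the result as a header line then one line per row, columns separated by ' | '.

== RESULT ==
sales.rank | sales.code
20 | Z3
10 | Y2
60 | X2

Derivation:
After WHERE (3 rows):
sales.code | sales.rank
X2 | 60
Z3 | 20
Y2 | 10
After SELECT (3 rows):
sales.rank | sales.code
60 | X2
20 | Z3
10 | Y2
After ORDER BY (3 rows):
sales.rank | sales.code
20 | Z3
10 | Y2
60 | X2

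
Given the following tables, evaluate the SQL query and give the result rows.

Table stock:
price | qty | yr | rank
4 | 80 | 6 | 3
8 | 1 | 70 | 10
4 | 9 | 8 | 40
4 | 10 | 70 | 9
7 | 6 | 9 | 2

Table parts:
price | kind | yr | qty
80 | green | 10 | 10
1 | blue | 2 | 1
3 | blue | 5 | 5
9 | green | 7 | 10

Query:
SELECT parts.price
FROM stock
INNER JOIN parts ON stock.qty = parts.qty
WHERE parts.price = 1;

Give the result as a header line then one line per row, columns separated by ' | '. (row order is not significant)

After JOIN parts (3 rows):
stock.price | stock.qty | stock.yr | stock.rank | parts.price | parts.kind | parts.yr | parts.qty
8 | 1 | 70 | 10 | 1 | blue | 2 | 1
4 | 10 | 70 | 9 | 80 | green | 10 | 10
4 | 10 | 70 | 9 | 9 | green | 7 | 10
After WHERE (1 rows):
stock.price | stock.qty | stock.yr | stock.rank | parts.price | parts.kind | parts.yr | parts.qty
8 | 1 | 70 | 10 | 1 | blue | 2 | 1
After SELECT (1 rows):
parts.price
1

== RESULT ==
parts.price
1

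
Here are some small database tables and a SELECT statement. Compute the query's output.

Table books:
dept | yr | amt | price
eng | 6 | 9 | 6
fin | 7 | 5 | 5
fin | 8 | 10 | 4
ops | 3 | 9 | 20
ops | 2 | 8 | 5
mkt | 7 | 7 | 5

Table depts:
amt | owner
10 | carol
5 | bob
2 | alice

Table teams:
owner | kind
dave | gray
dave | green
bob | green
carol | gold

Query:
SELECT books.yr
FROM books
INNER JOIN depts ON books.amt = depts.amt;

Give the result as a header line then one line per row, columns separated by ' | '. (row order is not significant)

After JOIN depts (2 rows):
books.dept | books.yr | books.amt | books.price | depts.amt | depts.owner
fin | 7 | 5 | 5 | 5 | bob
fin | 8 | 10 | 4 | 10 | carol
After SELECT (2 rows):
books.yr
7
8

== RESULT ==
books.yr
7
8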